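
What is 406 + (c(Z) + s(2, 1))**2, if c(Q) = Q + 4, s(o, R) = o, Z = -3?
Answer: 415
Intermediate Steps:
c(Q) = 4 + Q
406 + (c(Z) + s(2, 1))**2 = 406 + ((4 - 3) + 2)**2 = 406 + (1 + 2)**2 = 406 + 3**2 = 406 + 9 = 415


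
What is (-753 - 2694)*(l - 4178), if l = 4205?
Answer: -93069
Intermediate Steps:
(-753 - 2694)*(l - 4178) = (-753 - 2694)*(4205 - 4178) = -3447*27 = -93069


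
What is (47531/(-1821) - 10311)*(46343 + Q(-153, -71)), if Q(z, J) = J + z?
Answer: -289379230526/607 ≈ -4.7674e+8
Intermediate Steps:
(47531/(-1821) - 10311)*(46343 + Q(-153, -71)) = (47531/(-1821) - 10311)*(46343 + (-71 - 153)) = (47531*(-1/1821) - 10311)*(46343 - 224) = (-47531/1821 - 10311)*46119 = -18823862/1821*46119 = -289379230526/607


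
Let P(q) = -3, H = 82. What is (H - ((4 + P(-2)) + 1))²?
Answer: 6400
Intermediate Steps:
(H - ((4 + P(-2)) + 1))² = (82 - ((4 - 3) + 1))² = (82 - (1 + 1))² = (82 - 1*2)² = (82 - 2)² = 80² = 6400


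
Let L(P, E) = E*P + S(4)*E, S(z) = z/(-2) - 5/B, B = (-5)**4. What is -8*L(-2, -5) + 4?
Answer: -3908/25 ≈ -156.32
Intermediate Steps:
B = 625
S(z) = -1/125 - z/2 (S(z) = z/(-2) - 5/625 = z*(-1/2) - 5*1/625 = -z/2 - 1/125 = -1/125 - z/2)
L(P, E) = -251*E/125 + E*P (L(P, E) = E*P + (-1/125 - 1/2*4)*E = E*P + (-1/125 - 2)*E = E*P - 251*E/125 = -251*E/125 + E*P)
-8*L(-2, -5) + 4 = -8*(-5)*(-251 + 125*(-2))/125 + 4 = -8*(-5)*(-251 - 250)/125 + 4 = -8*(-5)*(-501)/125 + 4 = -8*501/25 + 4 = -4008/25 + 4 = -3908/25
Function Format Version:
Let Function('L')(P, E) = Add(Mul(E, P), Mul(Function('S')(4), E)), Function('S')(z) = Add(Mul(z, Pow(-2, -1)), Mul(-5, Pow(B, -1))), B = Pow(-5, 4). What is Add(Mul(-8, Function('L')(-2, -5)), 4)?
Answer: Rational(-3908, 25) ≈ -156.32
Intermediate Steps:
B = 625
Function('S')(z) = Add(Rational(-1, 125), Mul(Rational(-1, 2), z)) (Function('S')(z) = Add(Mul(z, Pow(-2, -1)), Mul(-5, Pow(625, -1))) = Add(Mul(z, Rational(-1, 2)), Mul(-5, Rational(1, 625))) = Add(Mul(Rational(-1, 2), z), Rational(-1, 125)) = Add(Rational(-1, 125), Mul(Rational(-1, 2), z)))
Function('L')(P, E) = Add(Mul(Rational(-251, 125), E), Mul(E, P)) (Function('L')(P, E) = Add(Mul(E, P), Mul(Add(Rational(-1, 125), Mul(Rational(-1, 2), 4)), E)) = Add(Mul(E, P), Mul(Add(Rational(-1, 125), -2), E)) = Add(Mul(E, P), Mul(Rational(-251, 125), E)) = Add(Mul(Rational(-251, 125), E), Mul(E, P)))
Add(Mul(-8, Function('L')(-2, -5)), 4) = Add(Mul(-8, Mul(Rational(1, 125), -5, Add(-251, Mul(125, -2)))), 4) = Add(Mul(-8, Mul(Rational(1, 125), -5, Add(-251, -250))), 4) = Add(Mul(-8, Mul(Rational(1, 125), -5, -501)), 4) = Add(Mul(-8, Rational(501, 25)), 4) = Add(Rational(-4008, 25), 4) = Rational(-3908, 25)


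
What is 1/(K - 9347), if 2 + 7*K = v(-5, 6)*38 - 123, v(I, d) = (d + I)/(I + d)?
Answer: -7/65516 ≈ -0.00010684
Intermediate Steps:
v(I, d) = 1 (v(I, d) = (I + d)/(I + d) = 1)
K = -87/7 (K = -2/7 + (1*38 - 123)/7 = -2/7 + (38 - 123)/7 = -2/7 + (1/7)*(-85) = -2/7 - 85/7 = -87/7 ≈ -12.429)
1/(K - 9347) = 1/(-87/7 - 9347) = 1/(-65516/7) = -7/65516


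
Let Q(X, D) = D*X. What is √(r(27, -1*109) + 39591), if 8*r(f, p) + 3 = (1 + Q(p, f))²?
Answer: √17944178/4 ≈ 1059.0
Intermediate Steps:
r(f, p) = -3/8 + (1 + f*p)²/8
√(r(27, -1*109) + 39591) = √((-3/8 + (1 + 27*(-1*109))²/8) + 39591) = √((-3/8 + (1 + 27*(-109))²/8) + 39591) = √((-3/8 + (1 - 2943)²/8) + 39591) = √((-3/8 + (⅛)*(-2942)²) + 39591) = √((-3/8 + (⅛)*8655364) + 39591) = √((-3/8 + 2163841/2) + 39591) = √(8655361/8 + 39591) = √(8972089/8) = √17944178/4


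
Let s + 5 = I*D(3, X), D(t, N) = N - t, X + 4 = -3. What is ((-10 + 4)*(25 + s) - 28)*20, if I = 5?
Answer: 3040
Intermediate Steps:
X = -7 (X = -4 - 3 = -7)
s = -55 (s = -5 + 5*(-7 - 1*3) = -5 + 5*(-7 - 3) = -5 + 5*(-10) = -5 - 50 = -55)
((-10 + 4)*(25 + s) - 28)*20 = ((-10 + 4)*(25 - 55) - 28)*20 = (-6*(-30) - 28)*20 = (180 - 28)*20 = 152*20 = 3040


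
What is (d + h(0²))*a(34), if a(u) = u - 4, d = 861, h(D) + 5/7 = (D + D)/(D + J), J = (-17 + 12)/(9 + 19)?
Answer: 180660/7 ≈ 25809.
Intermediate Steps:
J = -5/28 ≈ -0.17857
h(D) = -5/7 + 2*D/(-5/28 + D) (h(D) = -5/7 + (D + D)/(D - 5/28) = -5/7 + (2*D)/(-5/28 + D) = -5/7 + 2*D/(-5/28 + D))
a(u) = -4 + u
(d + h(0²))*a(34) = (861 + (25 + 252*0²)/(7*(-5 + 28*0²)))*(-4 + 34) = (861 + (25 + 252*0)/(7*(-5 + 28*0)))*30 = (861 + (25 + 0)/(7*(-5 + 0)))*30 = (861 + (⅐)*25/(-5))*30 = (861 + (⅐)*(-⅕)*25)*30 = (861 - 5/7)*30 = (6022/7)*30 = 180660/7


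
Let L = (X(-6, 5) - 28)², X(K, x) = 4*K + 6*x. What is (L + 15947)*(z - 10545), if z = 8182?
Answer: -38826453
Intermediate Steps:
L = 484 (L = ((4*(-6) + 6*5) - 28)² = ((-24 + 30) - 28)² = (6 - 28)² = (-22)² = 484)
(L + 15947)*(z - 10545) = (484 + 15947)*(8182 - 10545) = 16431*(-2363) = -38826453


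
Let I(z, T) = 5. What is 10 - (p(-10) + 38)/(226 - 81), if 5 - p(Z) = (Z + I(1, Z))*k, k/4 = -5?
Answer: 1507/145 ≈ 10.393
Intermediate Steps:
k = -20 (k = 4*(-5) = -20)
p(Z) = 105 + 20*Z (p(Z) = 5 - (Z + 5)*(-20) = 5 - (5 + Z)*(-20) = 5 - (-100 - 20*Z) = 5 + (100 + 20*Z) = 105 + 20*Z)
10 - (p(-10) + 38)/(226 - 81) = 10 - ((105 + 20*(-10)) + 38)/(226 - 81) = 10 - ((105 - 200) + 38)/145 = 10 - (-95 + 38)/145 = 10 - (-57)/145 = 10 - 1*(-57/145) = 10 + 57/145 = 1507/145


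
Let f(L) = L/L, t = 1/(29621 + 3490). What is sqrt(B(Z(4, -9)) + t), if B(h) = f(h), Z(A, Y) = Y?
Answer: 2*sqrt(30454762)/11037 ≈ 1.0000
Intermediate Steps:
t = 1/33111 ≈ 3.0201e-5
f(L) = 1
B(h) = 1
sqrt(B(Z(4, -9)) + t) = sqrt(1 + 1/33111) = sqrt(33112/33111) = 2*sqrt(30454762)/11037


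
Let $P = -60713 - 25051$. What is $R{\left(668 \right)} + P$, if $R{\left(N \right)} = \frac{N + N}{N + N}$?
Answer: $-85763$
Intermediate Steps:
$R{\left(N \right)} = 1$ ($R{\left(N \right)} = \frac{2 N}{2 N} = 2 N \frac{1}{2 N} = 1$)
$P = -85764$
$R{\left(668 \right)} + P = 1 - 85764 = -85763$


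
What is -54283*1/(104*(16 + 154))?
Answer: -54283/17680 ≈ -3.0703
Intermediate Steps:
-54283*1/(104*(16 + 154)) = -54283/(104*170) = -54283/17680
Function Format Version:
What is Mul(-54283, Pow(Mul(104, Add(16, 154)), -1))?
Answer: Rational(-54283, 17680) ≈ -3.0703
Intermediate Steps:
Mul(-54283, Pow(Mul(104, Add(16, 154)), -1)) = Mul(-54283, Pow(Mul(104, 170), -1)) = Mul(-54283, Pow(17680, -1)) = Mul(-54283, Rational(1, 17680)) = Rational(-54283, 17680)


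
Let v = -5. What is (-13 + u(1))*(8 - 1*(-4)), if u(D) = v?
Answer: -216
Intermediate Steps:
u(D) = -5
(-13 + u(1))*(8 - 1*(-4)) = (-13 - 5)*(8 - 1*(-4)) = -18*(8 + 4) = -18*12 = -216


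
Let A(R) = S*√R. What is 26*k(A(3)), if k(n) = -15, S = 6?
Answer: -390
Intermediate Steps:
A(R) = 6*√R
26*k(A(3)) = 26*(-15) = -390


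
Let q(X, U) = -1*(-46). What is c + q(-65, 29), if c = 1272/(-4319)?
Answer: 197402/4319 ≈ 45.706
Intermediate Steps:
q(X, U) = 46
c = -1272/4319 (c = 1272*(-1/4319) = -1272/4319 ≈ -0.29451)
c + q(-65, 29) = -1272/4319 + 46 = 197402/4319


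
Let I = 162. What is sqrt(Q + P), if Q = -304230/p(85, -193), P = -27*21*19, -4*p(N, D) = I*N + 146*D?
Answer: 4*I*sqrt(2201079543)/1801 ≈ 104.2*I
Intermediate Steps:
p(N, D) = -81*N/2 - 73*D/2 (p(N, D) = -(162*N + 146*D)/4 = -(146*D + 162*N)/4 = -81*N/2 - 73*D/2)
P = -10773 (P = -567*19 = -10773)
Q = -152115/1801 (Q = -304230/(-81/2*85 - 73/2*(-193)) = -304230/(-6885/2 + 14089/2) = -304230/3602 = -304230*1/3602 = -152115/1801 ≈ -84.461)
sqrt(Q + P) = sqrt(-152115/1801 - 10773) = sqrt(-19554288/1801) = 4*I*sqrt(2201079543)/1801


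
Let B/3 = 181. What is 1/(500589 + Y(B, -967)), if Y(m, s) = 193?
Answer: 1/500782 ≈ 1.9969e-6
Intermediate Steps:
B = 543 (B = 3*181 = 543)
1/(500589 + Y(B, -967)) = 1/(500589 + 193) = 1/500782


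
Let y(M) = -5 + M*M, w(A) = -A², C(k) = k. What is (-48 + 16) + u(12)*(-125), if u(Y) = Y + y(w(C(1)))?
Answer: -1032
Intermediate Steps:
y(M) = -5 + M²
u(Y) = -4 + Y (u(Y) = Y + (-5 + (-1*1²)²) = Y + (-5 + (-1*1)²) = Y + (-5 + (-1)²) = Y + (-5 + 1) = Y - 4 = -4 + Y)
(-48 + 16) + u(12)*(-125) = (-48 + 16) + (-4 + 12)*(-125) = -32 + 8*(-125) = -32 - 1000 = -1032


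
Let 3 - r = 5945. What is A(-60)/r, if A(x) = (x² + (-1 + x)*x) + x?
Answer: -3600/2971 ≈ -1.2117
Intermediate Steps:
r = -5942 (r = 3 - 1*5945 = 3 - 5945 = -5942)
A(x) = x + x² + x*(-1 + x) (A(x) = (x² + x*(-1 + x)) + x = x + x² + x*(-1 + x))
A(-60)/r = (2*(-60)²)/(-5942) = (2*3600)*(-1/5942) = 7200*(-1/5942) = -3600/2971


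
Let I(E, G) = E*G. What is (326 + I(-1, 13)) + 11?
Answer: 324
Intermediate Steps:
(326 + I(-1, 13)) + 11 = (326 - 1*13) + 11 = (326 - 13) + 11 = 313 + 11 = 324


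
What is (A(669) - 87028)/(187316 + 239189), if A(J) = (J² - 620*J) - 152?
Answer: -54399/426505 ≈ -0.12755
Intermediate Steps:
A(J) = -152 + J² - 620*J
(A(669) - 87028)/(187316 + 239189) = ((-152 + 669² - 620*669) - 87028)/(187316 + 239189) = ((-152 + 447561 - 414780) - 87028)/426505 = (32629 - 87028)*(1/426505) = -54399*1/426505 = -54399/426505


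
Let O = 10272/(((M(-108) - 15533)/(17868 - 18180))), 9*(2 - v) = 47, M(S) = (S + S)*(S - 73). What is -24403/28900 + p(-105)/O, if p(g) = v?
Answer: -171031628857/208396281600 ≈ -0.82070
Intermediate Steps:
M(S) = 2*S*(-73 + S) (M(S) = (2*S)*(-73 + S) = 2*S*(-73 + S))
v = -29/9 (v = 2 - ⅑*47 = 2 - 47/9 = -29/9 ≈ -3.2222)
p(g) = -29/9
O = -3204864/23563 (O = 10272/(((2*(-108)*(-73 - 108) - 15533)/(17868 - 18180))) = 10272/(((2*(-108)*(-181) - 15533)/(-312))) = 10272/(((39096 - 15533)*(-1/312))) = 10272/((23563*(-1/312))) = 10272/(-23563/312) = 10272*(-312/23563) = -3204864/23563 ≈ -136.01)
-24403/28900 + p(-105)/O = -24403/28900 - 29/(9*(-3204864/23563)) = -24403*1/28900 - 29/9*(-23563/3204864) = -24403/28900 + 683327/28843776 = -171031628857/208396281600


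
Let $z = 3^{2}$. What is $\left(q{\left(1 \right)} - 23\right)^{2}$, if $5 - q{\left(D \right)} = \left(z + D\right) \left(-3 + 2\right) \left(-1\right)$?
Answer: $784$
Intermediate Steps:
$z = 9$
$q{\left(D \right)} = -4 - D$ ($q{\left(D \right)} = 5 - \left(9 + D\right) \left(-3 + 2\right) \left(-1\right) = 5 - \left(9 + D\right) \left(\left(-1\right) \left(-1\right)\right) = 5 - \left(9 + D\right) 1 = 5 - \left(9 + D\right) = -4 - D$)
$\left(q{\left(1 \right)} - 23\right)^{2} = \left(\left(-4 - 1\right) - 23\right)^{2} = \left(-5 - 23\right)^{2} = \left(-28\right)^{2} = 784$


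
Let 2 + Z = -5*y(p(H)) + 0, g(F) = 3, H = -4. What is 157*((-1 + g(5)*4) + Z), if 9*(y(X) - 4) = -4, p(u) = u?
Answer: -12403/9 ≈ -1378.1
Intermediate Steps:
y(X) = 32/9 (y(X) = 4 + (1/9)*(-4) = 4 - 4/9 = 32/9)
Z = -178/9 (Z = -2 + (-5*32/9 + 0) = -2 + (-160/9 + 0) = -2 - 160/9 = -178/9 ≈ -19.778)
157*((-1 + g(5)*4) + Z) = 157*((-1 + 3*4) - 178/9) = 157*((-1 + 12) - 178/9) = 157*(11 - 178/9) = 157*(-79/9) = -12403/9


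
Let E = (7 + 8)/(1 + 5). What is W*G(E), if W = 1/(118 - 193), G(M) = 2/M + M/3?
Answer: -49/2250 ≈ -0.021778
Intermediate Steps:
E = 5/2 (E = 15/6 = 15*(⅙) = 5/2 ≈ 2.5000)
G(M) = 2/M + M/3 (G(M) = 2/M + M*(⅓) = 2/M + M/3)
W = -1/75 (W = 1/(-75) = -1/75 ≈ -0.013333)
W*G(E) = -(2/(5/2) + (⅓)*(5/2))/75 = -(2*(⅖) + ⅚)/75 = -(⅘ + ⅚)/75 = -1/75*49/30 = -49/2250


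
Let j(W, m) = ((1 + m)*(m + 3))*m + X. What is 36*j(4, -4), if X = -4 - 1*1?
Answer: -612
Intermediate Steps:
X = -5 (X = -4 - 1 = -5)
j(W, m) = -5 + m*(1 + m)*(3 + m) (j(W, m) = ((1 + m)*(m + 3))*m - 5 = ((1 + m)*(3 + m))*m - 5 = m*(1 + m)*(3 + m) - 5 = -5 + m*(1 + m)*(3 + m))
36*j(4, -4) = 36*(-5 + (-4)³ + 3*(-4) + 4*(-4)²) = 36*(-5 - 64 - 12 + 4*16) = 36*(-5 - 64 - 12 + 64) = 36*(-17) = -612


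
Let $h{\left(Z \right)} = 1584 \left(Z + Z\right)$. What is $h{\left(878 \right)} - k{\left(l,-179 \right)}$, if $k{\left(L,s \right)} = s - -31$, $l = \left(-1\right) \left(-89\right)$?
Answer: $2781652$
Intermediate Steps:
$h{\left(Z \right)} = 3168 Z$ ($h{\left(Z \right)} = 1584 \cdot 2 Z = 3168 Z$)
$l = 89$
$k{\left(L,s \right)} = 31 + s$ ($k{\left(L,s \right)} = s + 31 = 31 + s$)
$h{\left(878 \right)} - k{\left(l,-179 \right)} = 3168 \cdot 878 - \left(31 - 179\right) = 2781504 - -148 = 2781504 + 148 = 2781652$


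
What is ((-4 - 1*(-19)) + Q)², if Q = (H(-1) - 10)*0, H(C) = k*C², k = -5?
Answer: 225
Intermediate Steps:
H(C) = -5*C²
Q = 0 (Q = (-5*(-1)² - 10)*0 = (-5*1 - 10)*0 = (-5 - 10)*0 = -15*0 = 0)
((-4 - 1*(-19)) + Q)² = ((-4 - 1*(-19)) + 0)² = ((-4 + 19) + 0)² = (15 + 0)² = 15² = 225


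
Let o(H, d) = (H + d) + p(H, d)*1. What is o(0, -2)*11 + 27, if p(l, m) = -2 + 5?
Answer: 38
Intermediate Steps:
p(l, m) = 3
o(H, d) = 3 + H + d (o(H, d) = (H + d) + 3*1 = (H + d) + 3 = 3 + H + d)
o(0, -2)*11 + 27 = (3 + 0 - 2)*11 + 27 = 1*11 + 27 = 11 + 27 = 38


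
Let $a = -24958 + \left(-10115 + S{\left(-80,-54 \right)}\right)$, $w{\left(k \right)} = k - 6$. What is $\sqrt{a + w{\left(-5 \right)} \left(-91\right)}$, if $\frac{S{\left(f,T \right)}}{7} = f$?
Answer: $6 i \sqrt{962} \approx 186.1 i$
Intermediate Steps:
$w{\left(k \right)} = -6 + k$ ($w{\left(k \right)} = k - 6 = -6 + k$)
$S{\left(f,T \right)} = 7 f$
$a = -35633$ ($a = -24958 + \left(-10115 + 7 \left(-80\right)\right) = -24958 - 10675 = -35633$)
$\sqrt{a + w{\left(-5 \right)} \left(-91\right)} = \sqrt{-35633 + \left(-6 - 5\right) \left(-91\right)} = \sqrt{-35633 - -1001} = \sqrt{-35633 + 1001} = \sqrt{-34632} = 6 i \sqrt{962}$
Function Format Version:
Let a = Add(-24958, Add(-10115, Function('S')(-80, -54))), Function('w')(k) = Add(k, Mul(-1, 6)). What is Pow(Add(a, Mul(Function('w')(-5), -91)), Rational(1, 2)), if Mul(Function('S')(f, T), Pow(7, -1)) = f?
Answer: Mul(6, I, Pow(962, Rational(1, 2))) ≈ Mul(186.10, I)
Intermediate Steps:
Function('w')(k) = Add(-6, k) (Function('w')(k) = Add(k, -6) = Add(-6, k))
Function('S')(f, T) = Mul(7, f)
a = -35633 (a = Add(-24958, Add(-10115, Mul(7, -80))) = Add(-24958, Add(-10115, -560)) = Add(-24958, -10675) = -35633)
Pow(Add(a, Mul(Function('w')(-5), -91)), Rational(1, 2)) = Pow(Add(-35633, Mul(Add(-6, -5), -91)), Rational(1, 2)) = Pow(Add(-35633, Mul(-11, -91)), Rational(1, 2)) = Pow(Add(-35633, 1001), Rational(1, 2)) = Pow(-34632, Rational(1, 2)) = Mul(6, I, Pow(962, Rational(1, 2)))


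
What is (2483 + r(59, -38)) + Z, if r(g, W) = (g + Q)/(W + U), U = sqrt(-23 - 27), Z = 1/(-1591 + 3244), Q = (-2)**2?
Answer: 340445351/137199 - 35*I*sqrt(2)/166 ≈ 2481.4 - 0.29818*I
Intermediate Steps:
Q = 4
Z = 1/1653 ≈ 0.00060496
U = 5*I*sqrt(2) (U = sqrt(-50) = 5*I*sqrt(2) ≈ 7.0711*I)
r(g, W) = (4 + g)/(W + 5*I*sqrt(2)) (r(g, W) = (g + 4)/(W + 5*I*sqrt(2)) = (4 + g)/(W + 5*I*sqrt(2)))
(2483 + r(59, -38)) + Z = (2483 + (4 + 59)/(-38 + 5*I*sqrt(2))) + 1/1653 = (2483 + 63/(-38 + 5*I*sqrt(2))) + 1/1653 = 4104400/1653 + 63/(-38 + 5*I*sqrt(2))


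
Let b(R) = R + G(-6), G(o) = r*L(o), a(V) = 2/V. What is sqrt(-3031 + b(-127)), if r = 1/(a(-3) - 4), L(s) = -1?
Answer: I*sqrt(618926)/14 ≈ 56.194*I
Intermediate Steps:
r = -3/14 (r = 1/(2/(-3) - 4) = 1/(2*(-1/3) - 4) = 1/(-2/3 - 4) = 1/(-14/3) = -3/14 ≈ -0.21429)
G(o) = 3/14 (G(o) = -3/14*(-1) = 3/14)
b(R) = 3/14 + R (b(R) = R + 3/14 = 3/14 + R)
sqrt(-3031 + b(-127)) = sqrt(-3031 + (3/14 - 127)) = sqrt(-3031 - 1775/14) = sqrt(-44209/14) = I*sqrt(618926)/14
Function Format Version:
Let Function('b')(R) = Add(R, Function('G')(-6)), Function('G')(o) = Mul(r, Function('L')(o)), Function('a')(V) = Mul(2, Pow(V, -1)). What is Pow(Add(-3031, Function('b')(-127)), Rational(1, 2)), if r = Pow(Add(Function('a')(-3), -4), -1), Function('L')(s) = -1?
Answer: Mul(Rational(1, 14), I, Pow(618926, Rational(1, 2))) ≈ Mul(56.194, I)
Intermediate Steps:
r = Rational(-3, 14) (r = Pow(Add(Mul(2, Pow(-3, -1)), -4), -1) = Pow(Add(Mul(2, Rational(-1, 3)), -4), -1) = Pow(Add(Rational(-2, 3), -4), -1) = Pow(Rational(-14, 3), -1) = Rational(-3, 14) ≈ -0.21429)
Function('G')(o) = Rational(3, 14) (Function('G')(o) = Mul(Rational(-3, 14), -1) = Rational(3, 14))
Function('b')(R) = Add(Rational(3, 14), R) (Function('b')(R) = Add(R, Rational(3, 14)) = Add(Rational(3, 14), R))
Pow(Add(-3031, Function('b')(-127)), Rational(1, 2)) = Pow(Add(-3031, Add(Rational(3, 14), -127)), Rational(1, 2)) = Pow(Add(-3031, Rational(-1775, 14)), Rational(1, 2)) = Pow(Rational(-44209, 14), Rational(1, 2)) = Mul(Rational(1, 14), I, Pow(618926, Rational(1, 2)))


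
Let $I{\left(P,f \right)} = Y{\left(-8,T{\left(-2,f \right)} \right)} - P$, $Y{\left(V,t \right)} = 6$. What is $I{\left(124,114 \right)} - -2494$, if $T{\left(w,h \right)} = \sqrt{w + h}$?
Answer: $2376$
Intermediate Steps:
$T{\left(w,h \right)} = \sqrt{h + w}$
$I{\left(P,f \right)} = 6 - P$
$I{\left(124,114 \right)} - -2494 = \left(6 - 124\right) - -2494 = \left(6 - 124\right) + 2494 = -118 + 2494 = 2376$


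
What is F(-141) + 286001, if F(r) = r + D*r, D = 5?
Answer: 285155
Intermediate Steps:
F(r) = 6*r (F(r) = r + 5*r = 6*r)
F(-141) + 286001 = 6*(-141) + 286001 = -846 + 286001 = 285155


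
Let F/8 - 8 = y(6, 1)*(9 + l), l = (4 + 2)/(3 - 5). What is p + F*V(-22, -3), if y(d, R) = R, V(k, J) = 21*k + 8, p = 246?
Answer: -50602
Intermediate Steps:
l = -3 (l = 6/(-2) = 6*(-1/2) = -3)
V(k, J) = 8 + 21*k
F = 112 (F = 64 + 8*(1*(9 - 3)) = 64 + 8*(1*6) = 64 + 8*6 = 64 + 48 = 112)
p + F*V(-22, -3) = 246 + 112*(8 + 21*(-22)) = 246 + 112*(8 - 462) = 246 + 112*(-454) = 246 - 50848 = -50602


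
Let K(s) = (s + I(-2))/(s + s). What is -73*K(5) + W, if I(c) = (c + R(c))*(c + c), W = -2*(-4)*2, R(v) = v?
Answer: -1373/10 ≈ -137.30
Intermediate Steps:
W = 16 (W = 8*2 = 16)
I(c) = 4*c**2 (I(c) = (c + c)*(c + c) = (2*c)*(2*c) = 4*c**2)
K(s) = (16 + s)/(2*s) (K(s) = (s + 4*(-2)**2)/(s + s) = (s + 4*4)/((2*s)) = (s + 16)*(1/(2*s)) = (16 + s)*(1/(2*s)) = (16 + s)/(2*s))
-73*K(5) + W = -73*(16 + 5)/(2*5) + 16 = -73*21/(2*5) + 16 = -73*21/10 + 16 = -1533/10 + 16 = -1373/10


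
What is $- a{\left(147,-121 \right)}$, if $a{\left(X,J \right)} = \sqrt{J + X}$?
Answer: $- \sqrt{26} \approx -5.099$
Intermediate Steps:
$- a{\left(147,-121 \right)} = - \sqrt{-121 + 147} = - \sqrt{26}$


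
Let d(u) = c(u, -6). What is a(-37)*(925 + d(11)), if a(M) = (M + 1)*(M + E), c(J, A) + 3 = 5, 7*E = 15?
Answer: 8142768/7 ≈ 1.1633e+6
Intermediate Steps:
E = 15/7 (E = (⅐)*15 = 15/7 ≈ 2.1429)
c(J, A) = 2 (c(J, A) = -3 + 5 = 2)
d(u) = 2
a(M) = (1 + M)*(15/7 + M) (a(M) = (M + 1)*(M + 15/7) = (1 + M)*(15/7 + M))
a(-37)*(925 + d(11)) = (15/7 + (-37)² + (22/7)*(-37))*(925 + 2) = (15/7 + 1369 - 814/7)*927 = (8784/7)*927 = 8142768/7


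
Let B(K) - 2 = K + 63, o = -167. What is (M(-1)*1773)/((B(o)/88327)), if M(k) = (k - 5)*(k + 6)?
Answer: 783018855/17 ≈ 4.6060e+7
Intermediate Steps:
M(k) = (-5 + k)*(6 + k)
B(K) = 65 + K (B(K) = 2 + (K + 63) = 2 + (63 + K) = 65 + K)
(M(-1)*1773)/((B(o)/88327)) = ((-30 - 1 + (-1)**2)*1773)/(((65 - 167)/88327)) = ((-30 - 1 + 1)*1773)/((-102*1/88327)) = (-30*1773)/(-102/88327) = -53190*(-88327/102) = 783018855/17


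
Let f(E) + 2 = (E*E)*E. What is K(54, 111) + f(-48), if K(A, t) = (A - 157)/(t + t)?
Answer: -24551971/222 ≈ -1.1059e+5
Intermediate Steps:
K(A, t) = (-157 + A)/(2*t) (K(A, t) = (-157 + A)/((2*t)) = (-157 + A)*(1/(2*t)) = (-157 + A)/(2*t))
f(E) = -2 + E³ (f(E) = -2 + (E*E)*E = -2 + E²*E = -2 + E³)
K(54, 111) + f(-48) = (½)*(-157 + 54)/111 + (-2 + (-48)³) = (½)*(1/111)*(-103) + (-2 - 110592) = -103/222 - 110594 = -24551971/222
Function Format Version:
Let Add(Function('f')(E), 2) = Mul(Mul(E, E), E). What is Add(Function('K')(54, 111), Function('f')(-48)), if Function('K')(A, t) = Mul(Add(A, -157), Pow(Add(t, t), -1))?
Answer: Rational(-24551971, 222) ≈ -1.1059e+5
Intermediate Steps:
Function('K')(A, t) = Mul(Rational(1, 2), Pow(t, -1), Add(-157, A)) (Function('K')(A, t) = Mul(Add(-157, A), Pow(Mul(2, t), -1)) = Mul(Add(-157, A), Mul(Rational(1, 2), Pow(t, -1))) = Mul(Rational(1, 2), Pow(t, -1), Add(-157, A)))
Function('f')(E) = Add(-2, Pow(E, 3)) (Function('f')(E) = Add(-2, Mul(Mul(E, E), E)) = Add(-2, Mul(Pow(E, 2), E)) = Add(-2, Pow(E, 3)))
Add(Function('K')(54, 111), Function('f')(-48)) = Add(Mul(Rational(1, 2), Pow(111, -1), Add(-157, 54)), Add(-2, Pow(-48, 3))) = Add(Mul(Rational(1, 2), Rational(1, 111), -103), Add(-2, -110592)) = Add(Rational(-103, 222), -110594) = Rational(-24551971, 222)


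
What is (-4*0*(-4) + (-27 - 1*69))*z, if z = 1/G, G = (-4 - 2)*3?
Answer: 16/3 ≈ 5.3333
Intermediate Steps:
G = -18 (G = -6*3 = -18)
z = -1/18 (z = 1/(-18) = -1/18 ≈ -0.055556)
(-4*0*(-4) + (-27 - 1*69))*z = (-4*0*(-4) + (-27 - 1*69))*(-1/18) = (0*(-4) + (-27 - 69))*(-1/18) = (0 - 96)*(-1/18) = -96*(-1/18) = 16/3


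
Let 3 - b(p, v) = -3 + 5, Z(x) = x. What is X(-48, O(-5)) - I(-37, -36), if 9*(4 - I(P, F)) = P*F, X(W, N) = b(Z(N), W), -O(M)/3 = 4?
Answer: 145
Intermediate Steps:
O(M) = -12 (O(M) = -3*4 = -12)
b(p, v) = 1 (b(p, v) = 3 - (-3 + 5) = 3 - 1*2 = 3 - 2 = 1)
X(W, N) = 1
I(P, F) = 4 - F*P/9 (I(P, F) = 4 - P*F/9 = 4 - F*P/9)
X(-48, O(-5)) - I(-37, -36) = 1 - (4 - ⅑*(-36)*(-37)) = 1 - (4 - 148) = 1 - 1*(-144) = 1 + 144 = 145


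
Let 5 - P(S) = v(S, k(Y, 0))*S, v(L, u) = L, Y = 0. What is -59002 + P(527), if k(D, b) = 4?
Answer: -336726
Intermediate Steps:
P(S) = 5 - S² (P(S) = 5 - S*S = 5 - S²)
-59002 + P(527) = -59002 + (5 - 1*527²) = -59002 + (5 - 1*277729) = -59002 + (5 - 277729) = -59002 - 277724 = -336726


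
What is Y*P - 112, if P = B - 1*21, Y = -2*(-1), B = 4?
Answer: -146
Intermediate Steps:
Y = 2
P = -17 (P = 4 - 1*21 = 4 - 21 = -17)
Y*P - 112 = 2*(-17) - 112 = -34 - 112 = -146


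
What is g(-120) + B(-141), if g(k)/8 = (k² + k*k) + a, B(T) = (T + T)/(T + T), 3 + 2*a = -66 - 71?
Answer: 229841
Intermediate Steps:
a = -70 (a = -3/2 + (-66 - 71)/2 = -3/2 + (½)*(-137) = -3/2 - 137/2 = -70)
B(T) = 1 (B(T) = (2*T)/((2*T)) = (2*T)*(1/(2*T)) = 1)
g(k) = -560 + 16*k² (g(k) = 8*((k² + k*k) - 70) = 8*((k² + k²) - 70) = 8*(2*k² - 70) = 8*(-70 + 2*k²) = -560 + 16*k²)
g(-120) + B(-141) = (-560 + 16*(-120)²) + 1 = (-560 + 16*14400) + 1 = (-560 + 230400) + 1 = 229840 + 1 = 229841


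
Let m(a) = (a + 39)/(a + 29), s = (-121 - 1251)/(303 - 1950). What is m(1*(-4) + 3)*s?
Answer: 1862/1647 ≈ 1.1305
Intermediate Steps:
s = 1372/1647 (s = -1372/(-1647) = -1372*(-1/1647) = 1372/1647 ≈ 0.83303)
m(a) = (39 + a)/(29 + a)
m(1*(-4) + 3)*s = ((39 + (1*(-4) + 3))/(29 + (1*(-4) + 3)))*(1372/1647) = ((39 + (-4 + 3))/(29 + (-4 + 3)))*(1372/1647) = ((39 - 1)/(29 - 1))*(1372/1647) = (38/28)*(1372/1647) = ((1/28)*38)*(1372/1647) = (19/14)*(1372/1647) = 1862/1647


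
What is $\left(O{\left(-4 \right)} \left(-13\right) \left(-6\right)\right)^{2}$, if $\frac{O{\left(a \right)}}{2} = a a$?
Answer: $6230016$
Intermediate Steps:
$O{\left(a \right)} = 2 a^{2}$ ($O{\left(a \right)} = 2 a a = 2 a^{2}$)
$\left(O{\left(-4 \right)} \left(-13\right) \left(-6\right)\right)^{2} = \left(2 \left(-4\right)^{2} \left(-13\right) \left(-6\right)\right)^{2} = \left(2 \cdot 16 \left(-13\right) \left(-6\right)\right)^{2} = \left(32 \left(-13\right) \left(-6\right)\right)^{2} = \left(\left(-416\right) \left(-6\right)\right)^{2} = 2496^{2} = 6230016$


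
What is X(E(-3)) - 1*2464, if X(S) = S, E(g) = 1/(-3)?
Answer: -7393/3 ≈ -2464.3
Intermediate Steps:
E(g) = -⅓
X(E(-3)) - 1*2464 = -⅓ - 1*2464 = -⅓ - 2464 = -7393/3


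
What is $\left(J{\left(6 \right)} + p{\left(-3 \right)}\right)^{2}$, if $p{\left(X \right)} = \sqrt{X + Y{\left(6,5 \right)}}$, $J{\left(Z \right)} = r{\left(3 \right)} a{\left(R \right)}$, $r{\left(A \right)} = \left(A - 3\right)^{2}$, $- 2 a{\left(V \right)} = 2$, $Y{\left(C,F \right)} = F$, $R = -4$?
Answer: $2$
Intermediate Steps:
$a{\left(V \right)} = -1$ ($a{\left(V \right)} = \left(- \frac{1}{2}\right) 2 = -1$)
$r{\left(A \right)} = \left(-3 + A\right)^{2}$
$J{\left(Z \right)} = 0$ ($J{\left(Z \right)} = \left(-3 + 3\right)^{2} \left(-1\right) = 0^{2} \left(-1\right) = 0 \left(-1\right) = 0$)
$p{\left(X \right)} = \sqrt{5 + X}$ ($p{\left(X \right)} = \sqrt{X + 5} = \sqrt{5 + X}$)
$\left(J{\left(6 \right)} + p{\left(-3 \right)}\right)^{2} = \left(0 + \sqrt{5 - 3}\right)^{2} = \left(0 + \sqrt{2}\right)^{2} = \left(\sqrt{2}\right)^{2} = 2$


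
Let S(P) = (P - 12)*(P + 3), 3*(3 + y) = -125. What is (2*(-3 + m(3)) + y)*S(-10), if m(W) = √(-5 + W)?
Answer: -23408/3 + 308*I*√2 ≈ -7802.7 + 435.58*I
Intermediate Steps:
y = -134/3 (y = -3 + (⅓)*(-125) = -3 - 125/3 = -134/3 ≈ -44.667)
S(P) = (-12 + P)*(3 + P)
(2*(-3 + m(3)) + y)*S(-10) = (2*(-3 + √(-5 + 3)) - 134/3)*(-36 + (-10)² - 9*(-10)) = (2*(-3 + √(-2)) - 134/3)*(-36 + 100 + 90) = (2*(-3 + I*√2) - 134/3)*154 = ((-6 + 2*I*√2) - 134/3)*154 = (-152/3 + 2*I*√2)*154 = -23408/3 + 308*I*√2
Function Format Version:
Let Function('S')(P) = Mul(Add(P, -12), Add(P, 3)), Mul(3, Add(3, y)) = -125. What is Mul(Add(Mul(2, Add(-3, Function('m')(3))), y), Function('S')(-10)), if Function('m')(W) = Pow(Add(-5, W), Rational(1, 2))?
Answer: Add(Rational(-23408, 3), Mul(308, I, Pow(2, Rational(1, 2)))) ≈ Add(-7802.7, Mul(435.58, I))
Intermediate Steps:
y = Rational(-134, 3) (y = Add(-3, Mul(Rational(1, 3), -125)) = Add(-3, Rational(-125, 3)) = Rational(-134, 3) ≈ -44.667)
Function('S')(P) = Mul(Add(-12, P), Add(3, P))
Mul(Add(Mul(2, Add(-3, Function('m')(3))), y), Function('S')(-10)) = Mul(Add(Mul(2, Add(-3, Pow(Add(-5, 3), Rational(1, 2)))), Rational(-134, 3)), Add(-36, Pow(-10, 2), Mul(-9, -10))) = Mul(Add(Mul(2, Add(-3, Pow(-2, Rational(1, 2)))), Rational(-134, 3)), Add(-36, 100, 90)) = Mul(Add(Mul(2, Add(-3, Mul(I, Pow(2, Rational(1, 2))))), Rational(-134, 3)), 154) = Mul(Add(Add(-6, Mul(2, I, Pow(2, Rational(1, 2)))), Rational(-134, 3)), 154) = Mul(Add(Rational(-152, 3), Mul(2, I, Pow(2, Rational(1, 2)))), 154) = Add(Rational(-23408, 3), Mul(308, I, Pow(2, Rational(1, 2))))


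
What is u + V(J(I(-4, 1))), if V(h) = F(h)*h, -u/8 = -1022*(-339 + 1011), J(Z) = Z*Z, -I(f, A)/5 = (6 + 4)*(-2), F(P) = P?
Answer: 105494272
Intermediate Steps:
I(f, A) = 100 (I(f, A) = -5*(6 + 4)*(-2) = -50*(-2) = -5*(-20) = 100)
J(Z) = Z**2
u = 5494272 (u = -(-8176)*(-339 + 1011) = -(-8176)*672 = -8*(-686784) = 5494272)
V(h) = h**2 (V(h) = h*h = h**2)
u + V(J(I(-4, 1))) = 5494272 + (100**2)**2 = 5494272 + 10000**2 = 5494272 + 100000000 = 105494272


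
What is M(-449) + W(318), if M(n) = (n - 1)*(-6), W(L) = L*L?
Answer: 103824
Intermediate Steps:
W(L) = L**2
M(n) = 6 - 6*n (M(n) = (-1 + n)*(-6) = 6 - 6*n)
M(-449) + W(318) = (6 - 6*(-449)) + 318**2 = (6 + 2694) + 101124 = 2700 + 101124 = 103824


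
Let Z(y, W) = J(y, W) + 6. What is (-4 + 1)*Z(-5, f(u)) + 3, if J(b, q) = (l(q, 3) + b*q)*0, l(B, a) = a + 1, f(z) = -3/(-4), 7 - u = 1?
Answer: -15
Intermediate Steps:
u = 6 (u = 7 - 1*1 = 7 - 1 = 6)
f(z) = ¾ (f(z) = -3*(-¼) = ¾)
l(B, a) = 1 + a
J(b, q) = 0 (J(b, q) = ((1 + 3) + b*q)*0 = (4 + b*q)*0 = 0)
Z(y, W) = 6 (Z(y, W) = 0 + 6 = 6)
(-4 + 1)*Z(-5, f(u)) + 3 = (-4 + 1)*6 + 3 = -3*6 + 3 = -18 + 3 = -15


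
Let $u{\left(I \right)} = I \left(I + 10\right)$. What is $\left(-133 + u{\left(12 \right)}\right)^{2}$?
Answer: $17161$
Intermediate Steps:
$u{\left(I \right)} = I \left(10 + I\right)$
$\left(-133 + u{\left(12 \right)}\right)^{2} = \left(-133 + 12 \left(10 + 12\right)\right)^{2} = \left(-133 + 12 \cdot 22\right)^{2} = \left(-133 + 264\right)^{2} = 131^{2} = 17161$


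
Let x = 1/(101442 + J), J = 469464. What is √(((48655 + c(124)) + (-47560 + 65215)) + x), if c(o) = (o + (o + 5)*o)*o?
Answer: √74790548558052194/190302 ≈ 1437.1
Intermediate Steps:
c(o) = o*(o + o*(5 + o)) (c(o) = (o + (5 + o)*o)*o = (o + o*(5 + o))*o = o*(o + o*(5 + o)))
x = 1/570906 (x = 1/(101442 + 469464) = 1/570906 ≈ 1.7516e-6)
√(((48655 + c(124)) + (-47560 + 65215)) + x) = √(((48655 + 124²*(6 + 124)) + (-47560 + 65215)) + 1/570906) = √(((48655 + 15376*130) + 17655) + 1/570906) = √(((48655 + 1998880) + 17655) + 1/570906) = √((2047535 + 17655) + 1/570906) = √(2065190 + 1/570906) = √(1179029362141/570906) = √74790548558052194/190302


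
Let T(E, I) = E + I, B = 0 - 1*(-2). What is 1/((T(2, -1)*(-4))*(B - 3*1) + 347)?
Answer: 1/351 ≈ 0.0028490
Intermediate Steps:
B = 2 (B = 0 + 2 = 2)
1/((T(2, -1)*(-4))*(B - 3*1) + 347) = 1/(((2 - 1)*(-4))*(2 - 3*1) + 347) = 1/((1*(-4))*(2 - 3) + 347) = 1/(-4*(-1) + 347) = 1/(4 + 347) = 1/351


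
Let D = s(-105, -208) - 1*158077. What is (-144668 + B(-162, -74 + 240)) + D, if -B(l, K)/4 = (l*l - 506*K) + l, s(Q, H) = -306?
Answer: -71395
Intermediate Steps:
D = -158383 (D = -306 - 1*158077 = -306 - 158077 = -158383)
B(l, K) = -4*l - 4*l**2 + 2024*K (B(l, K) = -4*((l*l - 506*K) + l) = -4*((l**2 - 506*K) + l) = -4*(l + l**2 - 506*K) = -4*l - 4*l**2 + 2024*K)
(-144668 + B(-162, -74 + 240)) + D = (-144668 + (-4*(-162) - 4*(-162)**2 + 2024*(-74 + 240))) - 158383 = (-144668 + (648 - 4*26244 + 2024*166)) - 158383 = (-144668 + (648 - 104976 + 335984)) - 158383 = (-144668 + 231656) - 158383 = 86988 - 158383 = -71395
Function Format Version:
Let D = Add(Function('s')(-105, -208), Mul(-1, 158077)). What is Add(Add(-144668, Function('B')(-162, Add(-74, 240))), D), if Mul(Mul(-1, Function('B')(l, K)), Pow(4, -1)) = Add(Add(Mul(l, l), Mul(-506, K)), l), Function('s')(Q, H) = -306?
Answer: -71395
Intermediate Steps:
D = -158383 (D = Add(-306, Mul(-1, 158077)) = Add(-306, -158077) = -158383)
Function('B')(l, K) = Add(Mul(-4, l), Mul(-4, Pow(l, 2)), Mul(2024, K)) (Function('B')(l, K) = Mul(-4, Add(Add(Mul(l, l), Mul(-506, K)), l)) = Mul(-4, Add(Add(Pow(l, 2), Mul(-506, K)), l)) = Mul(-4, Add(l, Pow(l, 2), Mul(-506, K))) = Add(Mul(-4, l), Mul(-4, Pow(l, 2)), Mul(2024, K)))
Add(Add(-144668, Function('B')(-162, Add(-74, 240))), D) = Add(Add(-144668, Add(Mul(-4, -162), Mul(-4, Pow(-162, 2)), Mul(2024, Add(-74, 240)))), -158383) = Add(Add(-144668, Add(648, Mul(-4, 26244), Mul(2024, 166))), -158383) = Add(Add(-144668, Add(648, -104976, 335984)), -158383) = Add(Add(-144668, 231656), -158383) = Add(86988, -158383) = -71395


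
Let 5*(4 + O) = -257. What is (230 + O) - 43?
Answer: 658/5 ≈ 131.60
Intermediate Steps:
O = -277/5 (O = -4 + (⅕)*(-257) = -4 - 257/5 = -277/5 ≈ -55.400)
(230 + O) - 43 = (230 - 277/5) - 43 = 873/5 - 43 = 658/5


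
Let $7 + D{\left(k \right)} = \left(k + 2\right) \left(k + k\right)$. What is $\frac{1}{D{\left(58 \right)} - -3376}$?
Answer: $\frac{1}{10329} \approx 9.6815 \cdot 10^{-5}$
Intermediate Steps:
$D{\left(k \right)} = -7 + 2 k \left(2 + k\right)$ ($D{\left(k \right)} = -7 + \left(k + 2\right) \left(k + k\right) = -7 + \left(2 + k\right) 2 k = -7 + 2 k \left(2 + k\right)$)
$\frac{1}{D{\left(58 \right)} - -3376} = \frac{1}{\left(-7 + 2 \cdot 58^{2} + 4 \cdot 58\right) - -3376} = \frac{1}{\left(-7 + 2 \cdot 3364 + 232\right) + 3376} = \frac{1}{\left(-7 + 6728 + 232\right) + 3376} = \frac{1}{6953 + 3376} = \frac{1}{10329}$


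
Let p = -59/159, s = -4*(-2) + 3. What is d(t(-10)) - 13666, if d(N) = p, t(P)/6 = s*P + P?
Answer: -2172953/159 ≈ -13666.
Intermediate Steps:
s = 11 (s = 8 + 3 = 11)
t(P) = 72*P (t(P) = 6*(11*P + P) = 6*(12*P) = 72*P)
p = -59/159 (p = -59*1/159 = -59/159 ≈ -0.37107)
d(N) = -59/159
d(t(-10)) - 13666 = -59/159 - 13666 = -2172953/159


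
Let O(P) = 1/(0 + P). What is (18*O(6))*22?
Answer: 66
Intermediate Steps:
O(P) = 1/P
(18*O(6))*22 = (18/6)*22 = (18*(⅙))*22 = 3*22 = 66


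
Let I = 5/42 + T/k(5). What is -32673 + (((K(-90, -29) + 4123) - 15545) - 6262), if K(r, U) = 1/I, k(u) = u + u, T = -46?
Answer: -47386147/941 ≈ -50357.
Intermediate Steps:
k(u) = 2*u
I = -941/210 (I = 5/42 - 46/(2*5) = 5*(1/42) - 46/10 = 5/42 - 46*1/10 = 5/42 - 23/5 = -941/210 ≈ -4.4809)
K(r, U) = -210/941 (K(r, U) = 1/(-941/210) = -210/941)
-32673 + (((K(-90, -29) + 4123) - 15545) - 6262) = -32673 + (((-210/941 + 4123) - 15545) - 6262) = -32673 + ((3879533/941 - 15545) - 6262) = -32673 + (-10748312/941 - 6262) = -32673 - 16640854/941 = -47386147/941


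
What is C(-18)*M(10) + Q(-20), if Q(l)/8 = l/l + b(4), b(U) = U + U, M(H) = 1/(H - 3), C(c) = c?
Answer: 486/7 ≈ 69.429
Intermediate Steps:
M(H) = 1/(-3 + H)
b(U) = 2*U
Q(l) = 72 (Q(l) = 8*(l/l + 2*4) = 8*(1 + 8) = 8*9 = 72)
C(-18)*M(10) + Q(-20) = -18/(-3 + 10) + 72 = -18/7 + 72 = 486/7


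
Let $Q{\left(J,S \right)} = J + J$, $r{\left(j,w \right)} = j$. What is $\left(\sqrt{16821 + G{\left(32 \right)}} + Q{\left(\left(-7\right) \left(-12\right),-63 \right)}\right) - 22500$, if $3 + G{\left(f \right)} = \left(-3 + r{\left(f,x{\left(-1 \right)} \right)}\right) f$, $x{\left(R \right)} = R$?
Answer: $-22332 + \sqrt{17746} \approx -22199.0$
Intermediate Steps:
$Q{\left(J,S \right)} = 2 J$
$G{\left(f \right)} = -3 + f \left(-3 + f\right)$ ($G{\left(f \right)} = -3 + \left(-3 + f\right) f = -3 + f \left(-3 + f\right)$)
$\left(\sqrt{16821 + G{\left(32 \right)}} + Q{\left(\left(-7\right) \left(-12\right),-63 \right)}\right) - 22500 = \left(\sqrt{16821 - \left(99 - 1024\right)} + 2 \left(\left(-7\right) \left(-12\right)\right)\right) - 22500 = \left(\sqrt{16821 - -925} + 2 \cdot 84\right) - 22500 = \left(\sqrt{16821 + 925} + 168\right) - 22500 = \left(\sqrt{17746} + 168\right) - 22500 = \left(168 + \sqrt{17746}\right) - 22500 = -22332 + \sqrt{17746}$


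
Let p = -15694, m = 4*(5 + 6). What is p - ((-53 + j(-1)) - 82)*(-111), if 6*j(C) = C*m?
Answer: -31493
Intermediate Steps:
m = 44 (m = 4*11 = 44)
j(C) = 22*C/3 (j(C) = (C*44)/6 = (44*C)/6 = 22*C/3)
p - ((-53 + j(-1)) - 82)*(-111) = -15694 - ((-53 + (22/3)*(-1)) - 82)*(-111) = -15694 - ((-53 - 22/3) - 82)*(-111) = -15694 - (-181/3 - 82)*(-111) = -15694 - (-427)*(-111)/3 = -15694 - 1*15799 = -15694 - 15799 = -31493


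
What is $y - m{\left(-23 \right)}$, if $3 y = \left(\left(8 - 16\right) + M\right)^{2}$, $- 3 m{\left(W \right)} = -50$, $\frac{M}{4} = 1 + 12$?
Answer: $\frac{1886}{3} \approx 628.67$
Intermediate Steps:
$M = 52$ ($M = 4 \left(1 + 12\right) = 4 \cdot 13 = 52$)
$m{\left(W \right)} = \frac{50}{3}$ ($m{\left(W \right)} = \left(- \frac{1}{3}\right) \left(-50\right) = \frac{50}{3}$)
$y = \frac{1936}{3}$ ($y = \frac{\left(\left(8 - 16\right) + 52\right)^{2}}{3} = \frac{\left(-8 + 52\right)^{2}}{3} = \frac{44^{2}}{3} = \frac{1}{3} \cdot 1936 = \frac{1936}{3} \approx 645.33$)
$y - m{\left(-23 \right)} = \frac{1936}{3} - \frac{50}{3} = \frac{1886}{3}$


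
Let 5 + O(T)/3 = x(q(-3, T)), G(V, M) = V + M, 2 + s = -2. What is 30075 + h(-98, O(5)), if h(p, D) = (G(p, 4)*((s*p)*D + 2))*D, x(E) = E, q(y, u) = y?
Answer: -21189861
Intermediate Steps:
s = -4 (s = -2 - 2 = -4)
G(V, M) = M + V
O(T) = -24 (O(T) = -15 + 3*(-3) = -15 - 9 = -24)
h(p, D) = D*(2 - 4*D*p)*(4 + p) (h(p, D) = ((4 + p)*((-4*p)*D + 2))*D = ((4 + p)*(-4*D*p + 2))*D = ((4 + p)*(2 - 4*D*p))*D = ((2 - 4*D*p)*(4 + p))*D = D*(2 - 4*D*p)*(4 + p))
30075 + h(-98, O(5)) = 30075 + 2*(-24)*(1 - 2*(-24)*(-98))*(4 - 98) = 30075 + 2*(-24)*(1 - 4704)*(-94) = 30075 + 2*(-24)*(-4703)*(-94) = 30075 - 21219936 = -21189861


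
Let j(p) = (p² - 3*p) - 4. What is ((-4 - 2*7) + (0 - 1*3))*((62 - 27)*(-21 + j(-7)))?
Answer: -33075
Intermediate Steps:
j(p) = -4 + p² - 3*p
((-4 - 2*7) + (0 - 1*3))*((62 - 27)*(-21 + j(-7))) = ((-4 - 2*7) + (0 - 1*3))*((62 - 27)*(-21 + (-4 + (-7)² - 3*(-7)))) = ((-4 - 14) + (0 - 3))*(35*(-21 + (-4 + 49 + 21))) = (-18 - 3)*(35*(-21 + 66)) = -735*45 = -21*1575 = -33075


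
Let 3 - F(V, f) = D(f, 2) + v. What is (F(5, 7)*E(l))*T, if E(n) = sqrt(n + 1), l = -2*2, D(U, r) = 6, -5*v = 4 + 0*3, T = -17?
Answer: 187*I*sqrt(3)/5 ≈ 64.779*I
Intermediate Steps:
v = -4/5 (v = -(4 + 0*3)/5 = -(4 + 0)/5 = -1/5*4 = -4/5 ≈ -0.80000)
F(V, f) = -11/5 (F(V, f) = 3 - (6 - 4/5) = 3 - 1*26/5 = 3 - 26/5 = -11/5)
l = -4
E(n) = sqrt(1 + n)
(F(5, 7)*E(l))*T = -11*sqrt(1 - 4)/5*(-17) = -11*I*sqrt(3)/5*(-17) = 187*I*sqrt(3)/5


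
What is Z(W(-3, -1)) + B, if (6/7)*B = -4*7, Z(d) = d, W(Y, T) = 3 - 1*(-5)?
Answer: -74/3 ≈ -24.667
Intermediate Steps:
W(Y, T) = 8 (W(Y, T) = 3 + 5 = 8)
B = -98/3 (B = 7*(-4*7)/6 = (7/6)*(-28) = -98/3 ≈ -32.667)
Z(W(-3, -1)) + B = 8 - 98/3 = -74/3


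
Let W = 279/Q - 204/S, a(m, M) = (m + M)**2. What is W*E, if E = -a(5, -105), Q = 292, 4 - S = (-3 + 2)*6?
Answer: 14194500/73 ≈ 1.9445e+5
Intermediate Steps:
S = 10 (S = 4 - (-3 + 2)*6 = 4 - (-1)*6 = 4 - 1*(-6) = 4 + 6 = 10)
a(m, M) = (M + m)**2
E = -10000 (E = -(-105 + 5)**2 = -1*(-100)**2 = -1*10000 = -10000)
W = -28389/1460 (W = 279/292 - 204/10 = 279*(1/292) - 204*1/10 = 279/292 - 102/5 = -28389/1460 ≈ -19.445)
W*E = -28389/1460*(-10000) = 14194500/73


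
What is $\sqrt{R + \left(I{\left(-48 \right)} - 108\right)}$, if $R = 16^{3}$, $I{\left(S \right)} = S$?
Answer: $2 \sqrt{985} \approx 62.769$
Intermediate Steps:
$R = 4096$
$\sqrt{R + \left(I{\left(-48 \right)} - 108\right)} = \sqrt{4096 - 156} = \sqrt{3940} = 2 \sqrt{985}$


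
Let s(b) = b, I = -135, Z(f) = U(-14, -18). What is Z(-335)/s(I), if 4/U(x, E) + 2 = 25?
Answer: -4/3105 ≈ -0.0012882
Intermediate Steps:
U(x, E) = 4/23 (U(x, E) = 4/(-2 + 25) = 4/23)
Z(f) = 4/23
Z(-335)/s(I) = (4/23)/(-135) = (4/23)*(-1/135) = -4/3105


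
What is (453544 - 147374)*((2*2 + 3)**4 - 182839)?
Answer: -55244702460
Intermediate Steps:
(453544 - 147374)*((2*2 + 3)**4 - 182839) = 306170*((4 + 3)**4 - 182839) = 306170*(7**4 - 182839) = 306170*(2401 - 182839) = 306170*(-180438) = -55244702460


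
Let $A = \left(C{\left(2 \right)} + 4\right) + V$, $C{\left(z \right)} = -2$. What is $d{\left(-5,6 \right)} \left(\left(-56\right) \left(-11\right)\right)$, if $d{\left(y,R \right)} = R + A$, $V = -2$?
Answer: $3696$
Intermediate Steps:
$A = 0$ ($A = \left(-2 + 4\right) - 2 = 2 - 2 = 0$)
$d{\left(y,R \right)} = R$ ($d{\left(y,R \right)} = R + 0 = R$)
$d{\left(-5,6 \right)} \left(\left(-56\right) \left(-11\right)\right) = 6 \left(\left(-56\right) \left(-11\right)\right) = 6 \cdot 616 = 3696$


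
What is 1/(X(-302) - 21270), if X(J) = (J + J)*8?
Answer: -1/26102 ≈ -3.8311e-5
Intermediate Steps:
X(J) = 16*J (X(J) = (2*J)*8 = 16*J)
1/(X(-302) - 21270) = 1/(16*(-302) - 21270) = 1/(-4832 - 21270) = 1/(-26102) = -1/26102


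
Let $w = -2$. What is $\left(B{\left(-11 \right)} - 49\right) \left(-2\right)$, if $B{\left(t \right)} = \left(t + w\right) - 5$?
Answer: $134$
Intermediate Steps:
$B{\left(t \right)} = -7 + t$ ($B{\left(t \right)} = \left(t - 2\right) - 5 = \left(-2 + t\right) - 5 = -7 + t$)
$\left(B{\left(-11 \right)} - 49\right) \left(-2\right) = \left(\left(-7 - 11\right) - 49\right) \left(-2\right) = \left(-18 - 49\right) \left(-2\right) = \left(-67\right) \left(-2\right) = 134$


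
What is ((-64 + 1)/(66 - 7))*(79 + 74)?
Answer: -9639/59 ≈ -163.37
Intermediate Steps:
((-64 + 1)/(66 - 7))*(79 + 74) = -63/59*153 = -9639/59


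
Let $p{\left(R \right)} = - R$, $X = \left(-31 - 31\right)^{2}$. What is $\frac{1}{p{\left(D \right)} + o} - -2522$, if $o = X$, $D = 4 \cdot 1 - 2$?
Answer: $\frac{9689525}{3842} \approx 2522.0$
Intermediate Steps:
$X = 3844$ ($X = \left(-62\right)^{2} = 3844$)
$D = 2$ ($D = 4 - 2 = 2$)
$o = 3844$
$\frac{1}{p{\left(D \right)} + o} - -2522 = \frac{1}{\left(-1\right) 2 + 3844} - -2522 = \frac{1}{-2 + 3844} + 2522 = \frac{1}{3842} + 2522 = \frac{9689525}{3842}$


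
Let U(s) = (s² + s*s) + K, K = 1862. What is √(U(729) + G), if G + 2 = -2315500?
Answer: I*√1250758 ≈ 1118.4*I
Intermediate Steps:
G = -2315502 (G = -2 - 2315500 = -2315502)
U(s) = 1862 + 2*s² (U(s) = (s² + s*s) + 1862 = (s² + s²) + 1862 = 2*s² + 1862 = 1862 + 2*s²)
√(U(729) + G) = √((1862 + 2*729²) - 2315502) = √((1862 + 2*531441) - 2315502) = √((1862 + 1062882) - 2315502) = √(1064744 - 2315502) = √(-1250758) = I*√1250758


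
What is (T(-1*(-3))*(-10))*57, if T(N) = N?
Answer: -1710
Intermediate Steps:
(T(-1*(-3))*(-10))*57 = (-1*(-3)*(-10))*57 = (3*(-10))*57 = -30*57 = -1710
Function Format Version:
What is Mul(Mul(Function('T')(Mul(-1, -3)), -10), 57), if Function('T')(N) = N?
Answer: -1710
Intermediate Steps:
Mul(Mul(Function('T')(Mul(-1, -3)), -10), 57) = Mul(Mul(Mul(-1, -3), -10), 57) = Mul(Mul(3, -10), 57) = Mul(-30, 57) = -1710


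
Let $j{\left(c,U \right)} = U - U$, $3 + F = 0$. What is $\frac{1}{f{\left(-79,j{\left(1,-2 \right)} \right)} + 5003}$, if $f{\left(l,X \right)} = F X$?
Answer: $\frac{1}{5003} \approx 0.00019988$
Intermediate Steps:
$F = -3$ ($F = -3 + 0 = -3$)
$j{\left(c,U \right)} = 0$
$f{\left(l,X \right)} = - 3 X$
$\frac{1}{f{\left(-79,j{\left(1,-2 \right)} \right)} + 5003} = \frac{1}{\left(-3\right) 0 + 5003} = \frac{1}{0 + 5003} = \frac{1}{5003}$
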